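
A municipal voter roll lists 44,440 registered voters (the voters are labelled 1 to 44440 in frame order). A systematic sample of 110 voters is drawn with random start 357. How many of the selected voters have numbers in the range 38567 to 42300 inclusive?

9

k = 44440/110 = 404
First selection ≥ 38567: 357 + ⌈(38567−357)/404⌉·404 = 357 + 95×404 = 38737
Last selection ≤ 42300: 357 + ⌊(42300−357)/404⌋·404 = 357 + 103×404 = 41969
Count = 103 − 95 + 1 = 9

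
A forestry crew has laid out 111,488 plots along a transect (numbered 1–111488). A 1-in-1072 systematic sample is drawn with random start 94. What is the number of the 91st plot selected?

96574

k = 1072
91st selection = r + (91−1)·k = 94 + 90×1072 = 94 + 96480 = 96574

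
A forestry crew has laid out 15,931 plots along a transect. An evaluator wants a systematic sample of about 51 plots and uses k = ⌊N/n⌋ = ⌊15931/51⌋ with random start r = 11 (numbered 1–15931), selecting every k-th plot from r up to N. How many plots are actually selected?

52

k = ⌊15931/51⌋ = 312
Achieved size = ⌊(15931 − 11)/312⌋ + 1 = ⌊15920/312⌋ + 1 = 51 + 1 = 52
(last selection: 11 + 51×312 = 15923 ≤ 15931; next would be 16235 > 15931)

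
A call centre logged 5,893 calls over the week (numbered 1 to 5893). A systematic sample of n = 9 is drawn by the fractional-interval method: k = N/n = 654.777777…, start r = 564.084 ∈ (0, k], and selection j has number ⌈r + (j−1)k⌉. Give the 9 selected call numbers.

j=1: r + 0k = 564.084 → ⌈·⌉ = 565
j=2: r + 1k = 1218.861777… → ⌈·⌉ = 1219
j=3: r + 2k = 1873.639555… → ⌈·⌉ = 1874
j=4: r + 3k = 2528.417333… → ⌈·⌉ = 2529
j=5: r + 4k = 3183.195111… → ⌈·⌉ = 3184
j=6: r + 5k = 3837.972888… → ⌈·⌉ = 3838
j=7: r + 6k = 4492.750666… → ⌈·⌉ = 4493
j=8: r + 7k = 5147.528444… → ⌈·⌉ = 5148
j=9: r + 8k = 5802.306222… → ⌈·⌉ = 5803

565, 1219, 1874, 2529, 3184, 3838, 4493, 5148, 5803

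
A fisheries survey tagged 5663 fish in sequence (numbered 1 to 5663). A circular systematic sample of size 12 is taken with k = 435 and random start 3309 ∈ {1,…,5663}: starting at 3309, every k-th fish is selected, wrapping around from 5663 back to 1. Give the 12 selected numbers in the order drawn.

3309, 3744, 4179, 4614, 5049, 5484, 256, 691, 1126, 1561, 1996, 2431

Selection 1: 3309
Selection 2: 3309 + 435 = 3744
Selection 3: 3744 + 435 = 4179
Selection 4: 4179 + 435 = 4614
Selection 5: 4614 + 435 = 5049
Selection 6: 5049 + 435 = 5484
Selection 7: 5484 + 435 = 5919 → 5919 − 5663 = 256
Selection 8: 256 + 435 = 691
Selection 9: 691 + 435 = 1126
Selection 10: 1126 + 435 = 1561
Selection 11: 1561 + 435 = 1996
Selection 12: 1996 + 435 = 2431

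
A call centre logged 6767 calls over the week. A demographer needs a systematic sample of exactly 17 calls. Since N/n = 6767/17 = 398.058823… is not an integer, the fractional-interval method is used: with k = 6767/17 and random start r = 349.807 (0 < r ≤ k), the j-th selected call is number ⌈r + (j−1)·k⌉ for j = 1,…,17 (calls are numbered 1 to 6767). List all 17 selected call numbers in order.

350, 748, 1146, 1544, 1943, 2341, 2739, 3137, 3535, 3933, 4331, 4729, 5127, 5525, 5923, 6321, 6719

j=1: r + 0k = 349.807 → ⌈·⌉ = 350
j=2: r + 1k = 747.865823… → ⌈·⌉ = 748
j=3: r + 2k = 1145.924647… → ⌈·⌉ = 1146
j=4: r + 3k = 1543.983470… → ⌈·⌉ = 1544
j=5: r + 4k = 1942.042294… → ⌈·⌉ = 1943
j=6: r + 5k = 2340.101117… → ⌈·⌉ = 2341
j=7: r + 6k = 2738.159941… → ⌈·⌉ = 2739
j=8: r + 7k = 3136.218764… → ⌈·⌉ = 3137
j=9: r + 8k = 3534.277588… → ⌈·⌉ = 3535
j=10: r + 9k = 3932.336411… → ⌈·⌉ = 3933
j=11: r + 10k = 4330.395235… → ⌈·⌉ = 4331
j=12: r + 11k = 4728.454058… → ⌈·⌉ = 4729
j=13: r + 12k = 5126.512882… → ⌈·⌉ = 5127
j=14: r + 13k = 5524.571705… → ⌈·⌉ = 5525
j=15: r + 14k = 5922.630529… → ⌈·⌉ = 5923
j=16: r + 15k = 6320.689352… → ⌈·⌉ = 6321
j=17: r + 16k = 6718.748176… → ⌈·⌉ = 6719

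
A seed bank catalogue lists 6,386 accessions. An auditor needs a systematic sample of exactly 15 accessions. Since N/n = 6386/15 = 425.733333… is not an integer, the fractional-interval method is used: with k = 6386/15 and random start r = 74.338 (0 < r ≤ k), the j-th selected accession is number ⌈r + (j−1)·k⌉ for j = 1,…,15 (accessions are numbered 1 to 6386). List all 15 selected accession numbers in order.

75, 501, 926, 1352, 1778, 2204, 2629, 3055, 3481, 3906, 4332, 4758, 5184, 5609, 6035

j=1: r + 0k = 74.338 → ⌈·⌉ = 75
j=2: r + 1k = 500.071333… → ⌈·⌉ = 501
j=3: r + 2k = 925.804666… → ⌈·⌉ = 926
j=4: r + 3k = 1351.538 → ⌈·⌉ = 1352
j=5: r + 4k = 1777.271333… → ⌈·⌉ = 1778
j=6: r + 5k = 2203.004666… → ⌈·⌉ = 2204
j=7: r + 6k = 2628.738 → ⌈·⌉ = 2629
j=8: r + 7k = 3054.471333… → ⌈·⌉ = 3055
j=9: r + 8k = 3480.204666… → ⌈·⌉ = 3481
j=10: r + 9k = 3905.938 → ⌈·⌉ = 3906
j=11: r + 10k = 4331.671333… → ⌈·⌉ = 4332
j=12: r + 11k = 4757.404666… → ⌈·⌉ = 4758
j=13: r + 12k = 5183.138 → ⌈·⌉ = 5184
j=14: r + 13k = 5608.871333… → ⌈·⌉ = 5609
j=15: r + 14k = 6034.604666… → ⌈·⌉ = 6035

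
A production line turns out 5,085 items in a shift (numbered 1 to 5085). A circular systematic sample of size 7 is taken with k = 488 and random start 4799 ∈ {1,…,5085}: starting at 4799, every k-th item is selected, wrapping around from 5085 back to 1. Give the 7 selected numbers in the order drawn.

4799, 202, 690, 1178, 1666, 2154, 2642

Selection 1: 4799
Selection 2: 4799 + 488 = 5287 → 5287 − 5085 = 202
Selection 3: 202 + 488 = 690
Selection 4: 690 + 488 = 1178
Selection 5: 1178 + 488 = 1666
Selection 6: 1666 + 488 = 2154
Selection 7: 2154 + 488 = 2642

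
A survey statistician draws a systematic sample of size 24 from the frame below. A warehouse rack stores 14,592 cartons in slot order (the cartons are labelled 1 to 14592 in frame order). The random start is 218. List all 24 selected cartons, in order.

218, 826, 1434, 2042, 2650, 3258, 3866, 4474, 5082, 5690, 6298, 6906, 7514, 8122, 8730, 9338, 9946, 10554, 11162, 11770, 12378, 12986, 13594, 14202

k = N/n = 14592/24 = 608
carton 1: 218
carton 2: 218 + 608 = 826
carton 3: 826 + 608 = 1434
carton 4: 1434 + 608 = 2042
carton 5: 2042 + 608 = 2650
carton 6: 2650 + 608 = 3258
carton 7: 3258 + 608 = 3866
carton 8: 3866 + 608 = 4474
carton 9: 4474 + 608 = 5082
carton 10: 5082 + 608 = 5690
carton 11: 5690 + 608 = 6298
carton 12: 6298 + 608 = 6906
carton 13: 6906 + 608 = 7514
carton 14: 7514 + 608 = 8122
carton 15: 8122 + 608 = 8730
carton 16: 8730 + 608 = 9338
carton 17: 9338 + 608 = 9946
carton 18: 9946 + 608 = 10554
carton 19: 10554 + 608 = 11162
carton 20: 11162 + 608 = 11770
carton 21: 11770 + 608 = 12378
carton 22: 12378 + 608 = 12986
carton 23: 12986 + 608 = 13594
carton 24: 13594 + 608 = 14202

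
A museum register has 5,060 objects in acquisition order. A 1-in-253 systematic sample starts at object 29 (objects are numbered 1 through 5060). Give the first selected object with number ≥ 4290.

k = 253
Steps past start: ⌈(4290 − 29)/253⌉ = ⌈4261/253⌉ = 17
Selected object: 29 + 17×253 = 4330

4330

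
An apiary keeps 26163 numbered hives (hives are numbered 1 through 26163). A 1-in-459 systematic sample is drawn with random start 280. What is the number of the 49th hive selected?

22312

k = 459
49th selection = r + (49−1)·k = 280 + 48×459 = 280 + 22032 = 22312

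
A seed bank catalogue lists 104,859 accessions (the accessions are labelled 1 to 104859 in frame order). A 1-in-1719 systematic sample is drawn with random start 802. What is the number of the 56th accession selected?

95347

k = 1719
56th selection = r + (56−1)·k = 802 + 55×1719 = 802 + 94545 = 95347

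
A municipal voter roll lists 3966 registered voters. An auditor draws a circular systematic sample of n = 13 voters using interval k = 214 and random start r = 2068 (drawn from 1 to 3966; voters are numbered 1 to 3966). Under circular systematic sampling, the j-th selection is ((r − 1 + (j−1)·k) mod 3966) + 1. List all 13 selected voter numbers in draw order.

2068, 2282, 2496, 2710, 2924, 3138, 3352, 3566, 3780, 28, 242, 456, 670

Selection 1: 2068
Selection 2: 2068 + 214 = 2282
Selection 3: 2282 + 214 = 2496
Selection 4: 2496 + 214 = 2710
Selection 5: 2710 + 214 = 2924
Selection 6: 2924 + 214 = 3138
Selection 7: 3138 + 214 = 3352
Selection 8: 3352 + 214 = 3566
Selection 9: 3566 + 214 = 3780
Selection 10: 3780 + 214 = 3994 → 3994 − 3966 = 28
Selection 11: 28 + 214 = 242
Selection 12: 242 + 214 = 456
Selection 13: 456 + 214 = 670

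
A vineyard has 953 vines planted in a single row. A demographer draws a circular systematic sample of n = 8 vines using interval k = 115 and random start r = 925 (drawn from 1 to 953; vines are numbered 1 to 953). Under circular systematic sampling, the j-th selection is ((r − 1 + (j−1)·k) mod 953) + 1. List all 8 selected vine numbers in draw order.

925, 87, 202, 317, 432, 547, 662, 777

Selection 1: 925
Selection 2: 925 + 115 = 1040 → 1040 − 953 = 87
Selection 3: 87 + 115 = 202
Selection 4: 202 + 115 = 317
Selection 5: 317 + 115 = 432
Selection 6: 432 + 115 = 547
Selection 7: 547 + 115 = 662
Selection 8: 662 + 115 = 777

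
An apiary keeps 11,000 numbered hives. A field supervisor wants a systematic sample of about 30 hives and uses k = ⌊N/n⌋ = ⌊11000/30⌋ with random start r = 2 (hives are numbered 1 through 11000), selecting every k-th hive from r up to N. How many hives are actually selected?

31

k = ⌊11000/30⌋ = 366
Achieved size = ⌊(11000 − 2)/366⌋ + 1 = ⌊10998/366⌋ + 1 = 30 + 1 = 31
(last selection: 2 + 30×366 = 10982 ≤ 11000; next would be 11348 > 11000)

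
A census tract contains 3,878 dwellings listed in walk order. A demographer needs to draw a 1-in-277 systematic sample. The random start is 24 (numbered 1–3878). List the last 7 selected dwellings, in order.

8th selection = 24 + 7×277 = 1963
9th: 1963 + 277 = 2240
10th: 2240 + 277 = 2517
11th: 2517 + 277 = 2794
12th: 2794 + 277 = 3071
13th: 3071 + 277 = 3348
14th: 3348 + 277 = 3625

1963, 2240, 2517, 2794, 3071, 3348, 3625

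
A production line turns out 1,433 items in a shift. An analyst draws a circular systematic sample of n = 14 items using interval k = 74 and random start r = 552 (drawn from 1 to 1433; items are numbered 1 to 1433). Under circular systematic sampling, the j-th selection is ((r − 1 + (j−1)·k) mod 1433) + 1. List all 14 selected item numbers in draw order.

Selection 1: 552
Selection 2: 552 + 74 = 626
Selection 3: 626 + 74 = 700
Selection 4: 700 + 74 = 774
Selection 5: 774 + 74 = 848
Selection 6: 848 + 74 = 922
Selection 7: 922 + 74 = 996
Selection 8: 996 + 74 = 1070
Selection 9: 1070 + 74 = 1144
Selection 10: 1144 + 74 = 1218
Selection 11: 1218 + 74 = 1292
Selection 12: 1292 + 74 = 1366
Selection 13: 1366 + 74 = 1440 → 1440 − 1433 = 7
Selection 14: 7 + 74 = 81

552, 626, 700, 774, 848, 922, 996, 1070, 1144, 1218, 1292, 1366, 7, 81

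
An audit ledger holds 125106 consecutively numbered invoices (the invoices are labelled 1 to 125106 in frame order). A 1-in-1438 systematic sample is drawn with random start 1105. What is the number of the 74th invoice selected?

106079

k = 1438
74th selection = r + (74−1)·k = 1105 + 73×1438 = 1105 + 104974 = 106079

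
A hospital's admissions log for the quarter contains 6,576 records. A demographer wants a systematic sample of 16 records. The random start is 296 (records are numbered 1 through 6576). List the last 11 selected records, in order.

2351, 2762, 3173, 3584, 3995, 4406, 4817, 5228, 5639, 6050, 6461

k = N/n = 6576/16 = 411
6th selection = 296 + 5×411 = 2351
7th: 2351 + 411 = 2762
8th: 2762 + 411 = 3173
9th: 3173 + 411 = 3584
10th: 3584 + 411 = 3995
11th: 3995 + 411 = 4406
12th: 4406 + 411 = 4817
13th: 4817 + 411 = 5228
14th: 5228 + 411 = 5639
15th: 5639 + 411 = 6050
16th: 6050 + 411 = 6461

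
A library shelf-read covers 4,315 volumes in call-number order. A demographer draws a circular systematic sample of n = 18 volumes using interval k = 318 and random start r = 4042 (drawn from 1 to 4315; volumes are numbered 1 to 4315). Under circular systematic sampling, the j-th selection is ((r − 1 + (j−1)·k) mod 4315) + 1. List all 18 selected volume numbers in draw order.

Selection 1: 4042
Selection 2: 4042 + 318 = 4360 → 4360 − 4315 = 45
Selection 3: 45 + 318 = 363
Selection 4: 363 + 318 = 681
Selection 5: 681 + 318 = 999
Selection 6: 999 + 318 = 1317
Selection 7: 1317 + 318 = 1635
Selection 8: 1635 + 318 = 1953
Selection 9: 1953 + 318 = 2271
Selection 10: 2271 + 318 = 2589
Selection 11: 2589 + 318 = 2907
Selection 12: 2907 + 318 = 3225
Selection 13: 3225 + 318 = 3543
Selection 14: 3543 + 318 = 3861
Selection 15: 3861 + 318 = 4179
Selection 16: 4179 + 318 = 4497 → 4497 − 4315 = 182
Selection 17: 182 + 318 = 500
Selection 18: 500 + 318 = 818

4042, 45, 363, 681, 999, 1317, 1635, 1953, 2271, 2589, 2907, 3225, 3543, 3861, 4179, 182, 500, 818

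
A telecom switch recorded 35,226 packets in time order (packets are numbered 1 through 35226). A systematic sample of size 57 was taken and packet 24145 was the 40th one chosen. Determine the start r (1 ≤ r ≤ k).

43

k = 35226/57 = 618
r = 24145 − (40−1)×618 = 24145 − 24102 = 43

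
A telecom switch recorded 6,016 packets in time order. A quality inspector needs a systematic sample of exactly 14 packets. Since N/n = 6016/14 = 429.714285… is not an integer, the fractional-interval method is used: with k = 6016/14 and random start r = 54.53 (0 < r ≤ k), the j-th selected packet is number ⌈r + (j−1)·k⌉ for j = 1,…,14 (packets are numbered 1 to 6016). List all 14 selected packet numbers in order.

j=1: r + 0k = 54.53 → ⌈·⌉ = 55
j=2: r + 1k = 484.244285… → ⌈·⌉ = 485
j=3: r + 2k = 913.958571… → ⌈·⌉ = 914
j=4: r + 3k = 1343.672857… → ⌈·⌉ = 1344
j=5: r + 4k = 1773.387142… → ⌈·⌉ = 1774
j=6: r + 5k = 2203.101428… → ⌈·⌉ = 2204
j=7: r + 6k = 2632.815714… → ⌈·⌉ = 2633
j=8: r + 7k = 3062.53 → ⌈·⌉ = 3063
j=9: r + 8k = 3492.244285… → ⌈·⌉ = 3493
j=10: r + 9k = 3921.958571… → ⌈·⌉ = 3922
j=11: r + 10k = 4351.672857… → ⌈·⌉ = 4352
j=12: r + 11k = 4781.387142… → ⌈·⌉ = 4782
j=13: r + 12k = 5211.101428… → ⌈·⌉ = 5212
j=14: r + 13k = 5640.815714… → ⌈·⌉ = 5641

55, 485, 914, 1344, 1774, 2204, 2633, 3063, 3493, 3922, 4352, 4782, 5212, 5641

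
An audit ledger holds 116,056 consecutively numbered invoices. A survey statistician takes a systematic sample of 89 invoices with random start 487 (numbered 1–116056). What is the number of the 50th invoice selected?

k = 116056/89 = 1304
50th selection = r + (50−1)·k = 487 + 49×1304 = 487 + 63896 = 64383

64383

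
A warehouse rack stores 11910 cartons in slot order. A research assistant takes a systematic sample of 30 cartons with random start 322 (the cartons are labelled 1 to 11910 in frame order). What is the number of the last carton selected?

11835

k = 11910/30 = 397
30th selection = r + (30−1)·k = 322 + 29×397 = 322 + 11513 = 11835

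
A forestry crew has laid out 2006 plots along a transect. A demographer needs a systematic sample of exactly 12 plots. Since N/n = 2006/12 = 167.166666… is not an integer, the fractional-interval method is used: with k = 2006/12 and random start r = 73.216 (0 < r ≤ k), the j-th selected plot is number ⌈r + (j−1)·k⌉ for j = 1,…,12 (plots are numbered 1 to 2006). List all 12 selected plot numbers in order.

74, 241, 408, 575, 742, 910, 1077, 1244, 1411, 1578, 1745, 1913

j=1: r + 0k = 73.216 → ⌈·⌉ = 74
j=2: r + 1k = 240.382666… → ⌈·⌉ = 241
j=3: r + 2k = 407.549333… → ⌈·⌉ = 408
j=4: r + 3k = 574.716 → ⌈·⌉ = 575
j=5: r + 4k = 741.882666… → ⌈·⌉ = 742
j=6: r + 5k = 909.049333… → ⌈·⌉ = 910
j=7: r + 6k = 1076.216 → ⌈·⌉ = 1077
j=8: r + 7k = 1243.382666… → ⌈·⌉ = 1244
j=9: r + 8k = 1410.549333… → ⌈·⌉ = 1411
j=10: r + 9k = 1577.716 → ⌈·⌉ = 1578
j=11: r + 10k = 1744.882666… → ⌈·⌉ = 1745
j=12: r + 11k = 1912.049333… → ⌈·⌉ = 1913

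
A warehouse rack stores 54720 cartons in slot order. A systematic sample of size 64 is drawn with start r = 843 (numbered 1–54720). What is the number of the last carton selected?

54708

k = 54720/64 = 855
64th selection = r + (64−1)·k = 843 + 63×855 = 843 + 53865 = 54708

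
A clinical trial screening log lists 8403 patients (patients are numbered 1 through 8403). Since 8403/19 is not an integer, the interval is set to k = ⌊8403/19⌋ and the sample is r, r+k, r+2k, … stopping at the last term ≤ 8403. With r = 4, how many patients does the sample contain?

20

k = ⌊8403/19⌋ = 442
Achieved size = ⌊(8403 − 4)/442⌋ + 1 = ⌊8399/442⌋ + 1 = 19 + 1 = 20
(last selection: 4 + 19×442 = 8402 ≤ 8403; next would be 8844 > 8403)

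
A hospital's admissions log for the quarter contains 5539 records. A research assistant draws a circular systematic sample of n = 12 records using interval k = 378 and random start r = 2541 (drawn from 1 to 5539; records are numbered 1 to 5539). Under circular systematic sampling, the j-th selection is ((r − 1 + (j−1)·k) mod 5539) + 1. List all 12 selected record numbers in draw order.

Selection 1: 2541
Selection 2: 2541 + 378 = 2919
Selection 3: 2919 + 378 = 3297
Selection 4: 3297 + 378 = 3675
Selection 5: 3675 + 378 = 4053
Selection 6: 4053 + 378 = 4431
Selection 7: 4431 + 378 = 4809
Selection 8: 4809 + 378 = 5187
Selection 9: 5187 + 378 = 5565 → 5565 − 5539 = 26
Selection 10: 26 + 378 = 404
Selection 11: 404 + 378 = 782
Selection 12: 782 + 378 = 1160

2541, 2919, 3297, 3675, 4053, 4431, 4809, 5187, 26, 404, 782, 1160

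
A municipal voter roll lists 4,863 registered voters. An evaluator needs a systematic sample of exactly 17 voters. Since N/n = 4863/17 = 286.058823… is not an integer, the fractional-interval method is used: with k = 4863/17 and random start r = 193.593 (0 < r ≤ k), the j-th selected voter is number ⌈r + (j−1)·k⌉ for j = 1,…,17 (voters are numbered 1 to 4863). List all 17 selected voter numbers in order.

j=1: r + 0k = 193.593 → ⌈·⌉ = 194
j=2: r + 1k = 479.651823… → ⌈·⌉ = 480
j=3: r + 2k = 765.710647… → ⌈·⌉ = 766
j=4: r + 3k = 1051.769470… → ⌈·⌉ = 1052
j=5: r + 4k = 1337.828294… → ⌈·⌉ = 1338
j=6: r + 5k = 1623.887117… → ⌈·⌉ = 1624
j=7: r + 6k = 1909.945941… → ⌈·⌉ = 1910
j=8: r + 7k = 2196.004764… → ⌈·⌉ = 2197
j=9: r + 8k = 2482.063588… → ⌈·⌉ = 2483
j=10: r + 9k = 2768.122411… → ⌈·⌉ = 2769
j=11: r + 10k = 3054.181235… → ⌈·⌉ = 3055
j=12: r + 11k = 3340.240058… → ⌈·⌉ = 3341
j=13: r + 12k = 3626.298882… → ⌈·⌉ = 3627
j=14: r + 13k = 3912.357705… → ⌈·⌉ = 3913
j=15: r + 14k = 4198.416529… → ⌈·⌉ = 4199
j=16: r + 15k = 4484.475352… → ⌈·⌉ = 4485
j=17: r + 16k = 4770.534176… → ⌈·⌉ = 4771

194, 480, 766, 1052, 1338, 1624, 1910, 2197, 2483, 2769, 3055, 3341, 3627, 3913, 4199, 4485, 4771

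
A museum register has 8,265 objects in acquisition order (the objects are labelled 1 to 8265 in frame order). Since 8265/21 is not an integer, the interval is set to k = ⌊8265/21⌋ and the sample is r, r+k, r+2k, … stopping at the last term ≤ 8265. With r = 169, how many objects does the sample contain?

21

k = ⌊8265/21⌋ = 393
Achieved size = ⌊(8265 − 169)/393⌋ + 1 = ⌊8096/393⌋ + 1 = 20 + 1 = 21
(last selection: 169 + 20×393 = 8029 ≤ 8265; next would be 8422 > 8265)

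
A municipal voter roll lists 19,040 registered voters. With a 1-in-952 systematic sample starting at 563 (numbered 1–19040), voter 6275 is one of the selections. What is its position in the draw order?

7

k = 952
position = (6275 − 563)/952 + 1 = 5712/952 + 1 = 6 + 1 = 7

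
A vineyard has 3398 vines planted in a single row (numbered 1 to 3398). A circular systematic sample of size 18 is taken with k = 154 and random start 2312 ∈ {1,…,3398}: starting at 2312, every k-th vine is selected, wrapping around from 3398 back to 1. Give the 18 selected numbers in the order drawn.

Selection 1: 2312
Selection 2: 2312 + 154 = 2466
Selection 3: 2466 + 154 = 2620
Selection 4: 2620 + 154 = 2774
Selection 5: 2774 + 154 = 2928
Selection 6: 2928 + 154 = 3082
Selection 7: 3082 + 154 = 3236
Selection 8: 3236 + 154 = 3390
Selection 9: 3390 + 154 = 3544 → 3544 − 3398 = 146
Selection 10: 146 + 154 = 300
Selection 11: 300 + 154 = 454
Selection 12: 454 + 154 = 608
Selection 13: 608 + 154 = 762
Selection 14: 762 + 154 = 916
Selection 15: 916 + 154 = 1070
Selection 16: 1070 + 154 = 1224
Selection 17: 1224 + 154 = 1378
Selection 18: 1378 + 154 = 1532

2312, 2466, 2620, 2774, 2928, 3082, 3236, 3390, 146, 300, 454, 608, 762, 916, 1070, 1224, 1378, 1532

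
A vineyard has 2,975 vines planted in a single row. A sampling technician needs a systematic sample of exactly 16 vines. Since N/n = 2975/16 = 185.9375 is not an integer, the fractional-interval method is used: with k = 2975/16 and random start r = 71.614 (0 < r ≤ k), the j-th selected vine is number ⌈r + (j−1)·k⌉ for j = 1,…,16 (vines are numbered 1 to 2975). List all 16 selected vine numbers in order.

j=1: r + 0k = 71.614 → ⌈·⌉ = 72
j=2: r + 1k = 257.5515 → ⌈·⌉ = 258
j=3: r + 2k = 443.489 → ⌈·⌉ = 444
j=4: r + 3k = 629.4265 → ⌈·⌉ = 630
j=5: r + 4k = 815.364 → ⌈·⌉ = 816
j=6: r + 5k = 1001.3015 → ⌈·⌉ = 1002
j=7: r + 6k = 1187.239 → ⌈·⌉ = 1188
j=8: r + 7k = 1373.1765 → ⌈·⌉ = 1374
j=9: r + 8k = 1559.114 → ⌈·⌉ = 1560
j=10: r + 9k = 1745.0515 → ⌈·⌉ = 1746
j=11: r + 10k = 1930.989 → ⌈·⌉ = 1931
j=12: r + 11k = 2116.9265 → ⌈·⌉ = 2117
j=13: r + 12k = 2302.864 → ⌈·⌉ = 2303
j=14: r + 13k = 2488.8015 → ⌈·⌉ = 2489
j=15: r + 14k = 2674.739 → ⌈·⌉ = 2675
j=16: r + 15k = 2860.6765 → ⌈·⌉ = 2861

72, 258, 444, 630, 816, 1002, 1188, 1374, 1560, 1746, 1931, 2117, 2303, 2489, 2675, 2861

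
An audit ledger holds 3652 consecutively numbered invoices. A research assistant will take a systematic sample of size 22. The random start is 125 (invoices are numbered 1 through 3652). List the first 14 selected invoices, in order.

125, 291, 457, 623, 789, 955, 1121, 1287, 1453, 1619, 1785, 1951, 2117, 2283

k = N/n = 3652/22 = 166
invoice 1: 125
invoice 2: 125 + 166 = 291
invoice 3: 291 + 166 = 457
invoice 4: 457 + 166 = 623
invoice 5: 623 + 166 = 789
invoice 6: 789 + 166 = 955
invoice 7: 955 + 166 = 1121
invoice 8: 1121 + 166 = 1287
invoice 9: 1287 + 166 = 1453
invoice 10: 1453 + 166 = 1619
invoice 11: 1619 + 166 = 1785
invoice 12: 1785 + 166 = 1951
invoice 13: 1951 + 166 = 2117
invoice 14: 2117 + 166 = 2283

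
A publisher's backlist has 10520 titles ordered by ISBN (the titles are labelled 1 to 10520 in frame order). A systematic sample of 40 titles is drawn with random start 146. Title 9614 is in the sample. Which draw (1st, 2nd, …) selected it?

k = 10520/40 = 263
position = (9614 − 146)/263 + 1 = 9468/263 + 1 = 36 + 1 = 37

37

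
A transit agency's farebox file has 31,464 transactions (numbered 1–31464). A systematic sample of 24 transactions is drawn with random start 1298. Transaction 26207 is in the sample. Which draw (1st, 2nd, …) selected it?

k = 31464/24 = 1311
position = (26207 − 1298)/1311 + 1 = 24909/1311 + 1 = 19 + 1 = 20

20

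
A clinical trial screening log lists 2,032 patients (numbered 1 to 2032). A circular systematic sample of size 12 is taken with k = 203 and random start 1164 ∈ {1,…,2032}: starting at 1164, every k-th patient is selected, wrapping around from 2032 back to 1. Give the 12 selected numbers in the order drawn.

Selection 1: 1164
Selection 2: 1164 + 203 = 1367
Selection 3: 1367 + 203 = 1570
Selection 4: 1570 + 203 = 1773
Selection 5: 1773 + 203 = 1976
Selection 6: 1976 + 203 = 2179 → 2179 − 2032 = 147
Selection 7: 147 + 203 = 350
Selection 8: 350 + 203 = 553
Selection 9: 553 + 203 = 756
Selection 10: 756 + 203 = 959
Selection 11: 959 + 203 = 1162
Selection 12: 1162 + 203 = 1365

1164, 1367, 1570, 1773, 1976, 147, 350, 553, 756, 959, 1162, 1365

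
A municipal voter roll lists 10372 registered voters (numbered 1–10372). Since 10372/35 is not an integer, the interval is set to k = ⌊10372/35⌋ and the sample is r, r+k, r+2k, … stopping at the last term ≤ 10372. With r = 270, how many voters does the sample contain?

k = ⌊10372/35⌋ = 296
Achieved size = ⌊(10372 − 270)/296⌋ + 1 = ⌊10102/296⌋ + 1 = 34 + 1 = 35
(last selection: 270 + 34×296 = 10334 ≤ 10372; next would be 10630 > 10372)

35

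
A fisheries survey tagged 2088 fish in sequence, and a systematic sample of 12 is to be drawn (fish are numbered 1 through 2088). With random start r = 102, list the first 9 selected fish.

102, 276, 450, 624, 798, 972, 1146, 1320, 1494

k = N/n = 2088/12 = 174
fish 1: 102
fish 2: 102 + 174 = 276
fish 3: 276 + 174 = 450
fish 4: 450 + 174 = 624
fish 5: 624 + 174 = 798
fish 6: 798 + 174 = 972
fish 7: 972 + 174 = 1146
fish 8: 1146 + 174 = 1320
fish 9: 1320 + 174 = 1494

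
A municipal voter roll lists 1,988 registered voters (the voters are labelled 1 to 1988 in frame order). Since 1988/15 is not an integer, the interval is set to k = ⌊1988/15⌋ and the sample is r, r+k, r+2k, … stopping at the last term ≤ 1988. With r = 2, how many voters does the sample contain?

k = ⌊1988/15⌋ = 132
Achieved size = ⌊(1988 − 2)/132⌋ + 1 = ⌊1986/132⌋ + 1 = 15 + 1 = 16
(last selection: 2 + 15×132 = 1982 ≤ 1988; next would be 2114 > 1988)

16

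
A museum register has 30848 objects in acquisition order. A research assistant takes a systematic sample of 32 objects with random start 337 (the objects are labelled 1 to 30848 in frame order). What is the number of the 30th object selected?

28293

k = 30848/32 = 964
30th selection = r + (30−1)·k = 337 + 29×964 = 337 + 27956 = 28293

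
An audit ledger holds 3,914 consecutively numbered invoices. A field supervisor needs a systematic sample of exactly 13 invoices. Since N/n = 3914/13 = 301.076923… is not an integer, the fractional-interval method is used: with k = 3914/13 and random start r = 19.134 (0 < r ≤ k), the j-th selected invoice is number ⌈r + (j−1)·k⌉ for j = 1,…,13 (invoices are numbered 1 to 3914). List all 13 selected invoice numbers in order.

20, 321, 622, 923, 1224, 1525, 1826, 2127, 2428, 2729, 3030, 3331, 3633

j=1: r + 0k = 19.134 → ⌈·⌉ = 20
j=2: r + 1k = 320.210923… → ⌈·⌉ = 321
j=3: r + 2k = 621.287846… → ⌈·⌉ = 622
j=4: r + 3k = 922.364769… → ⌈·⌉ = 923
j=5: r + 4k = 1223.441692… → ⌈·⌉ = 1224
j=6: r + 5k = 1524.518615… → ⌈·⌉ = 1525
j=7: r + 6k = 1825.595538… → ⌈·⌉ = 1826
j=8: r + 7k = 2126.672461… → ⌈·⌉ = 2127
j=9: r + 8k = 2427.749384… → ⌈·⌉ = 2428
j=10: r + 9k = 2728.826307… → ⌈·⌉ = 2729
j=11: r + 10k = 3029.903230… → ⌈·⌉ = 3030
j=12: r + 11k = 3330.980153… → ⌈·⌉ = 3331
j=13: r + 12k = 3632.057076… → ⌈·⌉ = 3633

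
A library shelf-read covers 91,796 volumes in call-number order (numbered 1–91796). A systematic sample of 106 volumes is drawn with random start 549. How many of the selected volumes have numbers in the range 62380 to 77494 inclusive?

17

k = 91796/106 = 866
First selection ≥ 62380: 549 + ⌈(62380−549)/866⌉·866 = 549 + 72×866 = 62901
Last selection ≤ 77494: 549 + ⌊(77494−549)/866⌋·866 = 549 + 88×866 = 76757
Count = 88 − 72 + 1 = 17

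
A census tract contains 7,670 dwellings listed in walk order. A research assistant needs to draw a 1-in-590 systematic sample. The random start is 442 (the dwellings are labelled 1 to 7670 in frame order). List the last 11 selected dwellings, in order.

3rd selection = 442 + 2×590 = 1622
4th: 1622 + 590 = 2212
5th: 2212 + 590 = 2802
6th: 2802 + 590 = 3392
7th: 3392 + 590 = 3982
8th: 3982 + 590 = 4572
9th: 4572 + 590 = 5162
10th: 5162 + 590 = 5752
11th: 5752 + 590 = 6342
12th: 6342 + 590 = 6932
13th: 6932 + 590 = 7522

1622, 2212, 2802, 3392, 3982, 4572, 5162, 5752, 6342, 6932, 7522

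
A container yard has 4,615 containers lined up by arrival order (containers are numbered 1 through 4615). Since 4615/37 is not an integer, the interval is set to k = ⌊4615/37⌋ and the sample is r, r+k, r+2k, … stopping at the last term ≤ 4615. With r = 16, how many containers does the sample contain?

38

k = ⌊4615/37⌋ = 124
Achieved size = ⌊(4615 − 16)/124⌋ + 1 = ⌊4599/124⌋ + 1 = 37 + 1 = 38
(last selection: 16 + 37×124 = 4604 ≤ 4615; next would be 4728 > 4615)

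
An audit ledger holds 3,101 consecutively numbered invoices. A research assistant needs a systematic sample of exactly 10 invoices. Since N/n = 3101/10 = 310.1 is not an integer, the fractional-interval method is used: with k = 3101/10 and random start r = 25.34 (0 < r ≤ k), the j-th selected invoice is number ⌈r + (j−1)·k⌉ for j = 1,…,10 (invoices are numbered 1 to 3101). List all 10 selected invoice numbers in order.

j=1: r + 0k = 25.34 → ⌈·⌉ = 26
j=2: r + 1k = 335.44 → ⌈·⌉ = 336
j=3: r + 2k = 645.54 → ⌈·⌉ = 646
j=4: r + 3k = 955.64 → ⌈·⌉ = 956
j=5: r + 4k = 1265.74 → ⌈·⌉ = 1266
j=6: r + 5k = 1575.84 → ⌈·⌉ = 1576
j=7: r + 6k = 1885.94 → ⌈·⌉ = 1886
j=8: r + 7k = 2196.04 → ⌈·⌉ = 2197
j=9: r + 8k = 2506.14 → ⌈·⌉ = 2507
j=10: r + 9k = 2816.24 → ⌈·⌉ = 2817

26, 336, 646, 956, 1266, 1576, 1886, 2197, 2507, 2817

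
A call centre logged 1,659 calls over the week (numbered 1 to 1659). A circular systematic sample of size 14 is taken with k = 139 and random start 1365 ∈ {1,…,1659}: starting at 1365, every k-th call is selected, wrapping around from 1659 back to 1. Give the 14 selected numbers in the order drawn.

1365, 1504, 1643, 123, 262, 401, 540, 679, 818, 957, 1096, 1235, 1374, 1513

Selection 1: 1365
Selection 2: 1365 + 139 = 1504
Selection 3: 1504 + 139 = 1643
Selection 4: 1643 + 139 = 1782 → 1782 − 1659 = 123
Selection 5: 123 + 139 = 262
Selection 6: 262 + 139 = 401
Selection 7: 401 + 139 = 540
Selection 8: 540 + 139 = 679
Selection 9: 679 + 139 = 818
Selection 10: 818 + 139 = 957
Selection 11: 957 + 139 = 1096
Selection 12: 1096 + 139 = 1235
Selection 13: 1235 + 139 = 1374
Selection 14: 1374 + 139 = 1513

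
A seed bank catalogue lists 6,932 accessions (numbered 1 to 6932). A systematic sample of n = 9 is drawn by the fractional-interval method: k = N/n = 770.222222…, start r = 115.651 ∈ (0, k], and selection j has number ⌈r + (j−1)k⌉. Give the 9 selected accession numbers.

j=1: r + 0k = 115.651 → ⌈·⌉ = 116
j=2: r + 1k = 885.873222… → ⌈·⌉ = 886
j=3: r + 2k = 1656.095444… → ⌈·⌉ = 1657
j=4: r + 3k = 2426.317666… → ⌈·⌉ = 2427
j=5: r + 4k = 3196.539888… → ⌈·⌉ = 3197
j=6: r + 5k = 3966.762111… → ⌈·⌉ = 3967
j=7: r + 6k = 4736.984333… → ⌈·⌉ = 4737
j=8: r + 7k = 5507.206555… → ⌈·⌉ = 5508
j=9: r + 8k = 6277.428777… → ⌈·⌉ = 6278

116, 886, 1657, 2427, 3197, 3967, 4737, 5508, 6278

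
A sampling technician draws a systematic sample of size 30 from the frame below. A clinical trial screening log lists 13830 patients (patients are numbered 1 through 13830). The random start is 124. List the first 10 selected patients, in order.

124, 585, 1046, 1507, 1968, 2429, 2890, 3351, 3812, 4273

k = N/n = 13830/30 = 461
patient 1: 124
patient 2: 124 + 461 = 585
patient 3: 585 + 461 = 1046
patient 4: 1046 + 461 = 1507
patient 5: 1507 + 461 = 1968
patient 6: 1968 + 461 = 2429
patient 7: 2429 + 461 = 2890
patient 8: 2890 + 461 = 3351
patient 9: 3351 + 461 = 3812
patient 10: 3812 + 461 = 4273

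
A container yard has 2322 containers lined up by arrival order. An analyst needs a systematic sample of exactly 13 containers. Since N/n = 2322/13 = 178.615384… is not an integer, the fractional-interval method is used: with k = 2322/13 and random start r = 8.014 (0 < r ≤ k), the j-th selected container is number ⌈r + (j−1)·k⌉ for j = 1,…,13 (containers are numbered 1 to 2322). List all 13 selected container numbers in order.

9, 187, 366, 544, 723, 902, 1080, 1259, 1437, 1616, 1795, 1973, 2152

j=1: r + 0k = 8.014 → ⌈·⌉ = 9
j=2: r + 1k = 186.629384… → ⌈·⌉ = 187
j=3: r + 2k = 365.244769… → ⌈·⌉ = 366
j=4: r + 3k = 543.860153… → ⌈·⌉ = 544
j=5: r + 4k = 722.475538… → ⌈·⌉ = 723
j=6: r + 5k = 901.090923… → ⌈·⌉ = 902
j=7: r + 6k = 1079.706307… → ⌈·⌉ = 1080
j=8: r + 7k = 1258.321692… → ⌈·⌉ = 1259
j=9: r + 8k = 1436.937076… → ⌈·⌉ = 1437
j=10: r + 9k = 1615.552461… → ⌈·⌉ = 1616
j=11: r + 10k = 1794.167846… → ⌈·⌉ = 1795
j=12: r + 11k = 1972.783230… → ⌈·⌉ = 1973
j=13: r + 12k = 2151.398615… → ⌈·⌉ = 2152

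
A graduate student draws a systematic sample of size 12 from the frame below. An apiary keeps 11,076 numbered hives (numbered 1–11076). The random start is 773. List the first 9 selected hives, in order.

k = N/n = 11076/12 = 923
hive 1: 773
hive 2: 773 + 923 = 1696
hive 3: 1696 + 923 = 2619
hive 4: 2619 + 923 = 3542
hive 5: 3542 + 923 = 4465
hive 6: 4465 + 923 = 5388
hive 7: 5388 + 923 = 6311
hive 8: 6311 + 923 = 7234
hive 9: 7234 + 923 = 8157

773, 1696, 2619, 3542, 4465, 5388, 6311, 7234, 8157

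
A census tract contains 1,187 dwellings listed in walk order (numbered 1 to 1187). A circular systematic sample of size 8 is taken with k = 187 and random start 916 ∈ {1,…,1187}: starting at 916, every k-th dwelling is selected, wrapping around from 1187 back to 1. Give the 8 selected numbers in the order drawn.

Selection 1: 916
Selection 2: 916 + 187 = 1103
Selection 3: 1103 + 187 = 1290 → 1290 − 1187 = 103
Selection 4: 103 + 187 = 290
Selection 5: 290 + 187 = 477
Selection 6: 477 + 187 = 664
Selection 7: 664 + 187 = 851
Selection 8: 851 + 187 = 1038

916, 1103, 103, 290, 477, 664, 851, 1038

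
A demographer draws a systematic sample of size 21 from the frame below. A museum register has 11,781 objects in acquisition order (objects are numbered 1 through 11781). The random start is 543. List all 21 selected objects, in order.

543, 1104, 1665, 2226, 2787, 3348, 3909, 4470, 5031, 5592, 6153, 6714, 7275, 7836, 8397, 8958, 9519, 10080, 10641, 11202, 11763

k = N/n = 11781/21 = 561
object 1: 543
object 2: 543 + 561 = 1104
object 3: 1104 + 561 = 1665
object 4: 1665 + 561 = 2226
object 5: 2226 + 561 = 2787
object 6: 2787 + 561 = 3348
object 7: 3348 + 561 = 3909
object 8: 3909 + 561 = 4470
object 9: 4470 + 561 = 5031
object 10: 5031 + 561 = 5592
object 11: 5592 + 561 = 6153
object 12: 6153 + 561 = 6714
object 13: 6714 + 561 = 7275
object 14: 7275 + 561 = 7836
object 15: 7836 + 561 = 8397
object 16: 8397 + 561 = 8958
object 17: 8958 + 561 = 9519
object 18: 9519 + 561 = 10080
object 19: 10080 + 561 = 10641
object 20: 10641 + 561 = 11202
object 21: 11202 + 561 = 11763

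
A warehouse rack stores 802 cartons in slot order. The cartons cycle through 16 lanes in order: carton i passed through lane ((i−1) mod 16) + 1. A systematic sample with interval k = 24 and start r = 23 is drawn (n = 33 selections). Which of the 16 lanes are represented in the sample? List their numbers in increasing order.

7, 15

Consecutive selections differ by k = 24, so their lane numbers differ by 24 mod 16 = 8.
gcd(24, 16) = 8, so the sample visits 16/8 = 2 distinct residues mod 16.
Start 23 is lane 7; the lanes hit are 7, 15.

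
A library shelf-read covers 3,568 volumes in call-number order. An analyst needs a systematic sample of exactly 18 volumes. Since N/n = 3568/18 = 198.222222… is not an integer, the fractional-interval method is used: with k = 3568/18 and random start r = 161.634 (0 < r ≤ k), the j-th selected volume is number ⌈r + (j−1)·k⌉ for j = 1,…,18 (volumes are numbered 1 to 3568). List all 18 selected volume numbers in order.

162, 360, 559, 757, 955, 1153, 1351, 1550, 1748, 1946, 2144, 2343, 2541, 2739, 2937, 3135, 3334, 3532

j=1: r + 0k = 161.634 → ⌈·⌉ = 162
j=2: r + 1k = 359.856222… → ⌈·⌉ = 360
j=3: r + 2k = 558.078444… → ⌈·⌉ = 559
j=4: r + 3k = 756.300666… → ⌈·⌉ = 757
j=5: r + 4k = 954.522888… → ⌈·⌉ = 955
j=6: r + 5k = 1152.745111… → ⌈·⌉ = 1153
j=7: r + 6k = 1350.967333… → ⌈·⌉ = 1351
j=8: r + 7k = 1549.189555… → ⌈·⌉ = 1550
j=9: r + 8k = 1747.411777… → ⌈·⌉ = 1748
j=10: r + 9k = 1945.634 → ⌈·⌉ = 1946
j=11: r + 10k = 2143.856222… → ⌈·⌉ = 2144
j=12: r + 11k = 2342.078444… → ⌈·⌉ = 2343
j=13: r + 12k = 2540.300666… → ⌈·⌉ = 2541
j=14: r + 13k = 2738.522888… → ⌈·⌉ = 2739
j=15: r + 14k = 2936.745111… → ⌈·⌉ = 2937
j=16: r + 15k = 3134.967333… → ⌈·⌉ = 3135
j=17: r + 16k = 3333.189555… → ⌈·⌉ = 3334
j=18: r + 17k = 3531.411777… → ⌈·⌉ = 3532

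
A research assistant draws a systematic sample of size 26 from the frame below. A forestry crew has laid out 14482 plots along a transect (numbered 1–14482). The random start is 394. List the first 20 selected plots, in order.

394, 951, 1508, 2065, 2622, 3179, 3736, 4293, 4850, 5407, 5964, 6521, 7078, 7635, 8192, 8749, 9306, 9863, 10420, 10977

k = N/n = 14482/26 = 557
plot 1: 394
plot 2: 394 + 557 = 951
plot 3: 951 + 557 = 1508
plot 4: 1508 + 557 = 2065
plot 5: 2065 + 557 = 2622
plot 6: 2622 + 557 = 3179
plot 7: 3179 + 557 = 3736
plot 8: 3736 + 557 = 4293
plot 9: 4293 + 557 = 4850
plot 10: 4850 + 557 = 5407
plot 11: 5407 + 557 = 5964
plot 12: 5964 + 557 = 6521
plot 13: 6521 + 557 = 7078
plot 14: 7078 + 557 = 7635
plot 15: 7635 + 557 = 8192
plot 16: 8192 + 557 = 8749
plot 17: 8749 + 557 = 9306
plot 18: 9306 + 557 = 9863
plot 19: 9863 + 557 = 10420
plot 20: 10420 + 557 = 10977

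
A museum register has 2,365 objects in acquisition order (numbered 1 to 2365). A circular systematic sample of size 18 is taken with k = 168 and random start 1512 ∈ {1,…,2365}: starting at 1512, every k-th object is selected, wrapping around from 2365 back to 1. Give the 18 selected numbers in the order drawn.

Selection 1: 1512
Selection 2: 1512 + 168 = 1680
Selection 3: 1680 + 168 = 1848
Selection 4: 1848 + 168 = 2016
Selection 5: 2016 + 168 = 2184
Selection 6: 2184 + 168 = 2352
Selection 7: 2352 + 168 = 2520 → 2520 − 2365 = 155
Selection 8: 155 + 168 = 323
Selection 9: 323 + 168 = 491
Selection 10: 491 + 168 = 659
Selection 11: 659 + 168 = 827
Selection 12: 827 + 168 = 995
Selection 13: 995 + 168 = 1163
Selection 14: 1163 + 168 = 1331
Selection 15: 1331 + 168 = 1499
Selection 16: 1499 + 168 = 1667
Selection 17: 1667 + 168 = 1835
Selection 18: 1835 + 168 = 2003

1512, 1680, 1848, 2016, 2184, 2352, 155, 323, 491, 659, 827, 995, 1163, 1331, 1499, 1667, 1835, 2003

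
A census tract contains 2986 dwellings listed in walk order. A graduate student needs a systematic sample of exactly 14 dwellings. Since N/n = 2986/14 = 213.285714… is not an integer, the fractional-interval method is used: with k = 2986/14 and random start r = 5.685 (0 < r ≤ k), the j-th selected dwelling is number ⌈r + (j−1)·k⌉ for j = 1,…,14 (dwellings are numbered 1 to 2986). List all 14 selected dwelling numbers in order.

j=1: r + 0k = 5.685 → ⌈·⌉ = 6
j=2: r + 1k = 218.970714… → ⌈·⌉ = 219
j=3: r + 2k = 432.256428… → ⌈·⌉ = 433
j=4: r + 3k = 645.542142… → ⌈·⌉ = 646
j=5: r + 4k = 858.827857… → ⌈·⌉ = 859
j=6: r + 5k = 1072.113571… → ⌈·⌉ = 1073
j=7: r + 6k = 1285.399285… → ⌈·⌉ = 1286
j=8: r + 7k = 1498.685 → ⌈·⌉ = 1499
j=9: r + 8k = 1711.970714… → ⌈·⌉ = 1712
j=10: r + 9k = 1925.256428… → ⌈·⌉ = 1926
j=11: r + 10k = 2138.542142… → ⌈·⌉ = 2139
j=12: r + 11k = 2351.827857… → ⌈·⌉ = 2352
j=13: r + 12k = 2565.113571… → ⌈·⌉ = 2566
j=14: r + 13k = 2778.399285… → ⌈·⌉ = 2779

6, 219, 433, 646, 859, 1073, 1286, 1499, 1712, 1926, 2139, 2352, 2566, 2779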